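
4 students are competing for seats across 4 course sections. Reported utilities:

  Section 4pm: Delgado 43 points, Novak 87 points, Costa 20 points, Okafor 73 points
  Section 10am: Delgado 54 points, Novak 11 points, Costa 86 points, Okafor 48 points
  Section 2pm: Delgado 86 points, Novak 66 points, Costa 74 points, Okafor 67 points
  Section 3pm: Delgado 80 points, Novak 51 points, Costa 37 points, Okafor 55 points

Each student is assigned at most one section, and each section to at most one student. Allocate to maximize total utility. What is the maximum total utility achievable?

Max total: 320 points

This is a one-to-one assignment (maximum-weight bipartite matching).
Optimal: Delgado→Section 3pm (80 points), Novak→Section 4pm (87 points), Costa→Section 10am (86 points), Okafor→Section 2pm (67 points) — total 80+87+86+67 = 320 points.
Row-greedy (each student in turn takes its best remaining section) gives 314 points, worse by 6.
Next-best assignment: Delgado→Section 2pm, Novak→Section 4pm, Costa→Section 10am, Okafor→Section 3pm = 314 points.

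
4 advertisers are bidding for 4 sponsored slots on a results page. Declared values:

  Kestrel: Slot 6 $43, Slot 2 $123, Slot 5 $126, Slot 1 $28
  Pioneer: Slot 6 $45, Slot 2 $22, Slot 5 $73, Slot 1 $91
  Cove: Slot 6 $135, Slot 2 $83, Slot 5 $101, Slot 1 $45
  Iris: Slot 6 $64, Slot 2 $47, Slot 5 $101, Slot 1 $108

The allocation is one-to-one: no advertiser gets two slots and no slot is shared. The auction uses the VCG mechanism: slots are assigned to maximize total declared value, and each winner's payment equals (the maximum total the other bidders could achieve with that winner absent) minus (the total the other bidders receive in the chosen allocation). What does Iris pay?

Efficient allocation: Kestrel→Slot 2 ($123), Pioneer→Slot 1 ($91), Cove→Slot 6 ($135), Iris→Slot 5 ($101); total welfare W = $450.
Iris receives Slot 5 at value $101, so the others get W − 101 = $349.
Without Iris: best allocation of the remaining 3 bidders over all 4 slots is Kestrel→Slot 5 ($126), Pioneer→Slot 1 ($91), Cove→Slot 6 ($135), total $352.
VCG payment = (others' best without Iris) − (others' welfare with Iris) = 352 − 349 = $3.

Iris pays $3.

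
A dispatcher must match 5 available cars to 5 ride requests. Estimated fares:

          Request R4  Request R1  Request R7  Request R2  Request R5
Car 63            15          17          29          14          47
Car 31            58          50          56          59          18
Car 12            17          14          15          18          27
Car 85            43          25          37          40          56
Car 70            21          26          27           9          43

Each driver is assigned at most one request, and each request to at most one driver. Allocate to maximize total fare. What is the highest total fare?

Maximum total: $190

This is the linear assignment problem.
Optimal: Car 63→Request R5 ($47), Car 31→Request R7 ($56), Car 12→Request R2 ($18), Car 85→Request R4 ($43), Car 70→Request R1 ($26) — total 47+56+18+43+26 = $190.
Column-greedy (each request in turn goes to its best remaining driver) gives $186, worse by 4.
No other one-to-one assignment exceeds $190.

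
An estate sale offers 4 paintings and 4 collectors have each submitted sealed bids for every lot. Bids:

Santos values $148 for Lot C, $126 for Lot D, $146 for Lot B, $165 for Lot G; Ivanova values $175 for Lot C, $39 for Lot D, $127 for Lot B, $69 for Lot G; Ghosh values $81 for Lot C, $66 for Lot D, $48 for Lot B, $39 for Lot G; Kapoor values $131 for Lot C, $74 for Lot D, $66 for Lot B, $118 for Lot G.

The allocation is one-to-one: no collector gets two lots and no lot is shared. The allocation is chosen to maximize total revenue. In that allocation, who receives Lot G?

This is a one-to-one assignment (maximum-weight bipartite matching).
Optimal: Santos→Lot B ($146), Ivanova→Lot C ($175), Ghosh→Lot D ($66), Kapoor→Lot G ($118) — total 146+175+66+118 = $505.
Column-greedy (each lot in turn goes to its best remaining collector) gives $406, worse by 99.
Next-best assignment: Santos→Lot G, Ivanova→Lot B, Ghosh→Lot D, Kapoor→Lot C = $489.
Kapoor's own top lot is Lot C ($131), but forcing Kapoor→Lot C and reassigning the rest optimally gives only $489 — worse by 16.

Kapoor receives Lot G.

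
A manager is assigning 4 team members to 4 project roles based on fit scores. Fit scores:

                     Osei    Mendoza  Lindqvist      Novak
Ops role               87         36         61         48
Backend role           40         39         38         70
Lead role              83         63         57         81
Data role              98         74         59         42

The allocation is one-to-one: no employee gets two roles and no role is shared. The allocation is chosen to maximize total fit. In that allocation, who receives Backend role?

Optimal: Osei→Data role (98 pts), Mendoza→Lead role (63 pts), Lindqvist→Ops role (61 pts), Novak→Backend role (70 pts) — total 98+63+61+70 = 292 pts.
Max-entry greedy (repeatedly take the single best remaining cell) gives 279 pts, worse by 13.
Swapping Mendoza↔Osei (Mendoza→Data role 74 pts, Osei→Lead role 83 pts) loses 4.
No other one-to-one assignment exceeds 292 pts.
Novak's own top role is Lead role (81 pts), but forcing Novak→Lead role and reassigning the rest optimally gives only 280 pts — worse by 12.

Novak receives Backend role.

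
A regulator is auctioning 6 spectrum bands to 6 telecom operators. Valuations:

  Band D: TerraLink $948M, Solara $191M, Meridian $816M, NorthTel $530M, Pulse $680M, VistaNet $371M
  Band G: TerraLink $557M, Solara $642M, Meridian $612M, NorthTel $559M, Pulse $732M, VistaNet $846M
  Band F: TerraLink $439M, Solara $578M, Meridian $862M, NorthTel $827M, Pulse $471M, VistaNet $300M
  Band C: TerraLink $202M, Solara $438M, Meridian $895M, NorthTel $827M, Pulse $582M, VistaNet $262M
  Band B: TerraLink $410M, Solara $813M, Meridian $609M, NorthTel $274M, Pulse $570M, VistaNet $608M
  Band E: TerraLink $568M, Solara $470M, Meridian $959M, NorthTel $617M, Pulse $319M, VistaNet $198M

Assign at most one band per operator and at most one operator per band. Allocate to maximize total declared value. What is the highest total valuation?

Optimal: TerraLink→Band D ($948M), Solara→Band B ($813M), Meridian→Band E ($959M), NorthTel→Band F ($827M), Pulse→Band C ($582M), VistaNet→Band G ($846M) — total 948+813+959+827+582+846 = $4975M.
Column-greedy (each band in turn goes to its best remaining operator) gives $4615M, worse by 360.
Checked against all permutations: $4975M is optimal.

Max total: $4975M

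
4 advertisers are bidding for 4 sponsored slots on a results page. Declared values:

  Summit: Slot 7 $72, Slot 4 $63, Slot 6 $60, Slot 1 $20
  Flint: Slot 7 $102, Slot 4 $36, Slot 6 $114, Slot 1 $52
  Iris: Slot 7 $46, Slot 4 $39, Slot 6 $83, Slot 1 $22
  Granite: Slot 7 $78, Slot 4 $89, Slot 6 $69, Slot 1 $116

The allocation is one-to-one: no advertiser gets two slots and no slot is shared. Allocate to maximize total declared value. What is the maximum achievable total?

Max total: $364

Optimal: Summit→Slot 4 ($63), Flint→Slot 7 ($102), Iris→Slot 6 ($83), Granite→Slot 1 ($116) — total 63+102+83+116 = $364.
Row-greedy (each advertiser in turn takes its best remaining slot) gives $341, worse by 23.
Swapping Iris↔Flint (Iris→Slot 7 $46, Flint→Slot 6 $114) loses 25.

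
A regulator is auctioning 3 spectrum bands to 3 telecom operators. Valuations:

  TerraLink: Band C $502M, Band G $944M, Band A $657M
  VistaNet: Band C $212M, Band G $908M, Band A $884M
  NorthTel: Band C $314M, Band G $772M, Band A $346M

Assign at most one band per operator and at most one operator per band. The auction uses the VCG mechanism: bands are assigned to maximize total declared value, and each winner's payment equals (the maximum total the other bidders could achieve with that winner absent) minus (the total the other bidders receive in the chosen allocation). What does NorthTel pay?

Efficient allocation: TerraLink→Band C ($502M), VistaNet→Band A ($884M), NorthTel→Band G ($772M); total welfare W = $2158M.
NorthTel receives Band G at value $772M, so the others get W − 772 = $1386M.
Without NorthTel: best allocation of the remaining 2 bidders over all 3 bands is TerraLink→Band G ($944M), VistaNet→Band A ($884M), total $1828M.
VCG payment = (others' best without NorthTel) − (others' welfare with NorthTel) = 1828 − 1386 = $442M.

NorthTel pays $442M.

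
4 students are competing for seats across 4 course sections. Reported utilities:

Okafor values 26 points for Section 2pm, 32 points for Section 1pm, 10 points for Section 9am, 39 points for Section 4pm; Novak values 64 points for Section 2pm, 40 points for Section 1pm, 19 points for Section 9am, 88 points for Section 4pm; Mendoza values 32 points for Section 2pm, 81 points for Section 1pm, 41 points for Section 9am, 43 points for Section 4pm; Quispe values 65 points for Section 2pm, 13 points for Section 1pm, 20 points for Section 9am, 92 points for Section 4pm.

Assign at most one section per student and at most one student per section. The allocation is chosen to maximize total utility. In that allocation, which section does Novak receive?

Optimal: Okafor→Section 9am (10 points), Novak→Section 2pm (64 points), Mendoza→Section 1pm (81 points), Quispe→Section 4pm (92 points) — total 10+64+81+92 = 247 points.
Row-greedy (each student in turn takes its best remaining section) gives 204 points, worse by 43.
Next-best assignment: Okafor→Section 9am, Novak→Section 4pm, Mendoza→Section 1pm, Quispe→Section 2pm = 244 points.
Novak's own top section is Section 4pm (88 points), but forcing Novak→Section 4pm and reassigning the rest optimally gives only 244 points — worse by 3.

Novak receives Section 2pm.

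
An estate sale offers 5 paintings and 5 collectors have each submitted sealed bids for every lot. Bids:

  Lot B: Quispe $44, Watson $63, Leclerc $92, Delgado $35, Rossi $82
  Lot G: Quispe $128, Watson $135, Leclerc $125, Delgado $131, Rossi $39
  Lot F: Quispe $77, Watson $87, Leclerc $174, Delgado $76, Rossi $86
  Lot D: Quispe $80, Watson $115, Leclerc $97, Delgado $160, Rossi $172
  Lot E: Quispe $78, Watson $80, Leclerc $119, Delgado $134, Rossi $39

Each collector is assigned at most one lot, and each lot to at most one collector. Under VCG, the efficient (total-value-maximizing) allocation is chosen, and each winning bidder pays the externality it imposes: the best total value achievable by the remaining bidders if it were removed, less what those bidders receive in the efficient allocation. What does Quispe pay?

Efficient allocation: Quispe→Lot G ($128), Watson→Lot B ($63), Leclerc→Lot F ($174), Delgado→Lot E ($134), Rossi→Lot D ($172); total welfare W = $671.
Quispe receives Lot G at value $128, so the others get W − 128 = $543.
Without Quispe: best allocation of the remaining 4 bidders over all 5 lots is Watson→Lot G ($135), Leclerc→Lot F ($174), Delgado→Lot E ($134), Rossi→Lot D ($172), total $615.
VCG payment = (others' best without Quispe) − (others' welfare with Quispe) = 615 − 543 = $72.

Quispe pays $72.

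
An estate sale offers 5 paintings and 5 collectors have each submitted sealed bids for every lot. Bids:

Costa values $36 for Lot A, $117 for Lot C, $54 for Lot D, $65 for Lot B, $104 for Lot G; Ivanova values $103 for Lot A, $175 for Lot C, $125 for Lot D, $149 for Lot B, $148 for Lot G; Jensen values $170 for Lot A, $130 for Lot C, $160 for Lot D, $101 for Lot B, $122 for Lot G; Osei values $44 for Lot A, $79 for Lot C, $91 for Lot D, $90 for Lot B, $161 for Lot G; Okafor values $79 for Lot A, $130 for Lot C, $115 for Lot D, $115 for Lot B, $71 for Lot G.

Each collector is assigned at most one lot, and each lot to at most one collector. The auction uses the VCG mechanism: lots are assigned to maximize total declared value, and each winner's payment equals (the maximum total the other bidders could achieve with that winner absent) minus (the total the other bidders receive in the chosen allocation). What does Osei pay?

Osei pays $13.

Efficient allocation: Costa→Lot C ($117), Ivanova→Lot B ($149), Jensen→Lot A ($170), Osei→Lot G ($161), Okafor→Lot D ($115); total welfare W = $712.
Osei receives Lot G at value $161, so the others get W − 161 = $551.
Without Osei: best allocation of the remaining 4 bidders over all 5 lots is Costa→Lot G ($104), Ivanova→Lot C ($175), Jensen→Lot A ($170), Okafor→Lot D ($115), total $564.
VCG payment = (others' best without Osei) − (others' welfare with Osei) = 564 − 551 = $13.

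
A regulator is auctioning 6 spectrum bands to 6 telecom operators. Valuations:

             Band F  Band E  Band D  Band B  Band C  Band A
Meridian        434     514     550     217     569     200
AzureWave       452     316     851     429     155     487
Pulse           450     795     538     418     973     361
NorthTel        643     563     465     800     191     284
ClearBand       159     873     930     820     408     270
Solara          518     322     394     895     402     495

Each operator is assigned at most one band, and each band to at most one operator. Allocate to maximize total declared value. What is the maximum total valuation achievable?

Maximum total: $4442M

Optimal: Meridian→Band E ($514M), AzureWave→Band A ($487M), Pulse→Band C ($973M), NorthTel→Band F ($643M), ClearBand→Band D ($930M), Solara→Band B ($895M) — total 514+487+973+643+930+895 = $4442M.
Column-greedy (each band in turn goes to its best remaining operator) gives $4435M, worse by 7.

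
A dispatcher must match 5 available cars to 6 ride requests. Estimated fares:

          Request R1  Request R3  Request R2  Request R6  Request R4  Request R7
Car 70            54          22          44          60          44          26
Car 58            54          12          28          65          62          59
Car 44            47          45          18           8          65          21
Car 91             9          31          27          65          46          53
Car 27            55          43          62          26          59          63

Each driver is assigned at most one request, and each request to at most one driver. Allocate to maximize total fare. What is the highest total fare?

Optimal: Car 70→Request R1 ($54), Car 58→Request R7 ($59), Car 44→Request R4 ($65), Car 91→Request R6 ($65), Car 27→Request R2 ($62) — total 54+59+65+65+62 = $305.
Row-greedy (each driver in turn takes its best remaining request) gives $284, worse by 21.
No other one-to-one assignment exceeds $305.

Max total: $305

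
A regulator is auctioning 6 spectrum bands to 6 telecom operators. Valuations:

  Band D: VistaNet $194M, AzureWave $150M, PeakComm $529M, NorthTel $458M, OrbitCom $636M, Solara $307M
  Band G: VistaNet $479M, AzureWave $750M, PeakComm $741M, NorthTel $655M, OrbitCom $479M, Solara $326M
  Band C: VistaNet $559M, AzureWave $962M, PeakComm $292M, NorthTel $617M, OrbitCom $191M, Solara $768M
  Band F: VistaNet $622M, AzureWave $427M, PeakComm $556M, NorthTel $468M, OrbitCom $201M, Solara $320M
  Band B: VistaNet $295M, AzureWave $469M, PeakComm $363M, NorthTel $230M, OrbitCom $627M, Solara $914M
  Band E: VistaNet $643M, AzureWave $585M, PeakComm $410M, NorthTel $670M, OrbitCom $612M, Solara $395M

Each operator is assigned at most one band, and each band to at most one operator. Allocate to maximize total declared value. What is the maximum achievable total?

Max total: $4545M

Optimal: VistaNet→Band F ($622M), AzureWave→Band C ($962M), PeakComm→Band G ($741M), NorthTel→Band E ($670M), OrbitCom→Band D ($636M), Solara→Band B ($914M) — total 622+962+741+670+636+914 = $4545M.
Column-greedy (each band in turn goes to its best remaining operator) gives $3809M, worse by 736.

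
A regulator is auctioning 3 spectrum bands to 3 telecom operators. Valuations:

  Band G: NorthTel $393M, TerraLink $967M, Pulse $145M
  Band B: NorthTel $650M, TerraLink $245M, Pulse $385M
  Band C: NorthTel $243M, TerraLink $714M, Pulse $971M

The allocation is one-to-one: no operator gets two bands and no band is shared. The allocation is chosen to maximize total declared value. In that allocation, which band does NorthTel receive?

NorthTel receives Band B.

Optimal: NorthTel→Band B ($650M), TerraLink→Band G ($967M), Pulse→Band C ($971M) — total 650+967+971 = $2588M.
Next-best assignment: NorthTel→Band G, TerraLink→Band B, Pulse→Band C = $1609M.
Swapping NorthTel↔TerraLink (NorthTel→Band G $393M, TerraLink→Band B $245M) loses 979.
Checked against all permutations: $2588M is optimal.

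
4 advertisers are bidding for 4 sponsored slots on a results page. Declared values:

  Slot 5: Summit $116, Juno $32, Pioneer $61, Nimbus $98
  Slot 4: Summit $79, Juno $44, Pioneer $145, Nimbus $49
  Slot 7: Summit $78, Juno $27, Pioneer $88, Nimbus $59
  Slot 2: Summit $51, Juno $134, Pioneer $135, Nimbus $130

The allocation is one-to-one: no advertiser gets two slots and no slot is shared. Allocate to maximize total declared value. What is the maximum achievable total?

Optimal: Summit→Slot 7 ($78), Juno→Slot 2 ($134), Pioneer→Slot 4 ($145), Nimbus→Slot 5 ($98) — total 78+134+145+98 = $455.
Row-greedy (each advertiser in turn takes its best remaining slot) gives $454, worse by 1.
Every other assignment is strictly worse.

Max total: $455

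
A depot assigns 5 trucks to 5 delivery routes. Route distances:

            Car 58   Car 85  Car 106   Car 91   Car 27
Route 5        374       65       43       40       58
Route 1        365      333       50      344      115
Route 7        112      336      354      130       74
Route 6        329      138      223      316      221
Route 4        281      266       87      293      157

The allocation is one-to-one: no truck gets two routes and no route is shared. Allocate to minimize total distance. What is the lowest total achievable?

Treat this as an assignment problem: match each truck to one route.
Optimal: Car 58→Route 7 (112 km), Car 85→Route 6 (138 km), Car 106→Route 4 (87 km), Car 91→Route 5 (40 km), Car 27→Route 1 (115 km) — total 112+138+87+40+115 = 492 km.
Column-greedy (each route in turn goes to its cheapest remaining truck) gives 583 km, worse by 91.
Swapping Car 58↔Car 85 (Car 58→Route 6 329 km, Car 85→Route 7 336 km) adds 415.

Min total: 492 km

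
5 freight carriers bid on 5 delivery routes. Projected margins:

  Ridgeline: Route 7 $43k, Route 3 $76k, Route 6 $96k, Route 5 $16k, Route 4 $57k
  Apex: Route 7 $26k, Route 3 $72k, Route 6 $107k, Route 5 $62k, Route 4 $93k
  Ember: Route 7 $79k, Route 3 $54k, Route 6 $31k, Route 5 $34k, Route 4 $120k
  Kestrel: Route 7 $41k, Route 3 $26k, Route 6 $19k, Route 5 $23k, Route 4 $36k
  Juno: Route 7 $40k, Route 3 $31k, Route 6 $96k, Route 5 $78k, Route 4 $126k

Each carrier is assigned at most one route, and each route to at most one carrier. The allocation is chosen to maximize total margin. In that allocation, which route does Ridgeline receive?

Optimal: Ridgeline→Route 3 ($76k), Apex→Route 6 ($107k), Ember→Route 4 ($120k), Kestrel→Route 7 ($41k), Juno→Route 5 ($78k) — total 76+107+120+41+78 = $422k.
Max-entry greedy (repeatedly take the single best remaining cell) gives $411k, worse by 11.
Next-best assignment: Ridgeline→Route 3, Apex→Route 6, Ember→Route 7, Kestrel→Route 5, Juno→Route 4 = $411k.
Checked against all permutations: $422k is optimal.
Ridgeline's own top route is Route 6 ($96k), but forcing Ridgeline→Route 6 and reassigning the rest optimally gives only $407k — worse by 15.

Ridgeline receives Route 3.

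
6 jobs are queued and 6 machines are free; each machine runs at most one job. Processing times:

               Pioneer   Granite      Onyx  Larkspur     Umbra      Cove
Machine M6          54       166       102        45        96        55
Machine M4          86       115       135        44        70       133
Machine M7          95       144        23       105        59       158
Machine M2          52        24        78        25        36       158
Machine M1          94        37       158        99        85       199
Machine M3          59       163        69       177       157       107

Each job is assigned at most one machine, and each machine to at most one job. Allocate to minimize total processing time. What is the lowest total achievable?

Optimal: Pioneer→Machine M3 (59 min), Granite→Machine M1 (37 min), Onyx→Machine M7 (23 min), Larkspur→Machine M4 (44 min), Umbra→Machine M2 (36 min), Cove→Machine M6 (55 min) — total 59+37+23+44+36+55 = 254 min.
Swapping Onyx↔Larkspur (Onyx→Machine M4 135 min, Larkspur→Machine M7 105 min) adds 173.

Minimum total: 254 min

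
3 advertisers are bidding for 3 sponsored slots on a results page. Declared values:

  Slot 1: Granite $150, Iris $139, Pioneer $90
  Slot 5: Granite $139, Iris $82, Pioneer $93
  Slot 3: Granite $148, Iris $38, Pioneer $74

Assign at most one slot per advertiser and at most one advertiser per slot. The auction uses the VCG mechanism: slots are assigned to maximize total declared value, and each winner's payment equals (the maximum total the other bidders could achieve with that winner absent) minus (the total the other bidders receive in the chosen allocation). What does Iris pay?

Iris pays $2.

Efficient allocation: Granite→Slot 3 ($148), Iris→Slot 1 ($139), Pioneer→Slot 5 ($93); total welfare W = $380.
Iris receives Slot 1 at value $139, so the others get W − 139 = $241.
Without Iris: best allocation of the remaining 2 bidders over all 3 slots is Granite→Slot 1 ($150), Pioneer→Slot 5 ($93), total $243.
VCG payment = (others' best without Iris) − (others' welfare with Iris) = 243 − 241 = $2.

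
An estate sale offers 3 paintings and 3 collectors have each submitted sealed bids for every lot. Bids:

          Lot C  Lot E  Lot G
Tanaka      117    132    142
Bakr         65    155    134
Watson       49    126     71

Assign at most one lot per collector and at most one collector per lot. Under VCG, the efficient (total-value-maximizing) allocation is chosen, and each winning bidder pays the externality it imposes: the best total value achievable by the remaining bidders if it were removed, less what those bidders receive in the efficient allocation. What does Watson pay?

Watson pays $46.

Efficient allocation: Tanaka→Lot C ($117), Bakr→Lot G ($134), Watson→Lot E ($126); total welfare W = $377.
Watson receives Lot E at value $126, so the others get W − 126 = $251.
Without Watson: best allocation of the remaining 2 bidders over all 3 lots is Tanaka→Lot G ($142), Bakr→Lot E ($155), total $297.
VCG payment = (others' best without Watson) − (others' welfare with Watson) = 297 − 251 = $46.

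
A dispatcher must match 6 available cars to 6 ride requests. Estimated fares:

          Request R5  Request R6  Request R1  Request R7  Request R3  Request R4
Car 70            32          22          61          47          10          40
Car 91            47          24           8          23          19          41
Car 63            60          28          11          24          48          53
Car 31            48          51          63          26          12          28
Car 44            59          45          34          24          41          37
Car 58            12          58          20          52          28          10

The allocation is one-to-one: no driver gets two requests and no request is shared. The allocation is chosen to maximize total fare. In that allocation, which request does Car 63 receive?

Car 63 receives Request R3.

This is the linear assignment problem.
Optimal: Car 70→Request R7 ($47), Car 91→Request R4 ($41), Car 63→Request R3 ($48), Car 31→Request R1 ($63), Car 44→Request R5 ($59), Car 58→Request R6 ($58) — total 47+41+48+63+59+58 = $316.
Column-greedy (each request in turn goes to its best remaining driver) gives $310, worse by 6.
Next-best assignment: Car 70→Request R1, Car 91→Request R4, Car 63→Request R3, Car 31→Request R6, Car 44→Request R5, Car 58→Request R7 = $312.
Checked against all permutations: $316 is optimal.
Car 63's own top request is Request R5 ($60), but forcing Car 63→Request R5 and reassigning the rest optimally gives only $310 — worse by 6.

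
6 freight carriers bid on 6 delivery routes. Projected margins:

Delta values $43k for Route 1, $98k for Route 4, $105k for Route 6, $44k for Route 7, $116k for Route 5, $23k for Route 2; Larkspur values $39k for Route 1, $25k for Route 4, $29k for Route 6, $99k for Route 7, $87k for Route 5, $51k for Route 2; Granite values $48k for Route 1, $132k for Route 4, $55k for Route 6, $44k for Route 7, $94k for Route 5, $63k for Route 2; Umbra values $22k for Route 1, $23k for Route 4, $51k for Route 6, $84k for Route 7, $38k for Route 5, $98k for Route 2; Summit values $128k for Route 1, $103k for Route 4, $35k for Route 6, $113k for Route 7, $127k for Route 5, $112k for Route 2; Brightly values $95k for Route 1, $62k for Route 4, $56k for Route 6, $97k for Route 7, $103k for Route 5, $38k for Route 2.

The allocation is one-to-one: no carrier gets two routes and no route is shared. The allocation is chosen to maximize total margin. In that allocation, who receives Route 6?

Delta receives Route 6.

Optimal: Delta→Route 6 ($105k), Larkspur→Route 7 ($99k), Granite→Route 4 ($132k), Umbra→Route 2 ($98k), Summit→Route 1 ($128k), Brightly→Route 5 ($103k) — total 105+99+132+98+128+103 = $665k.
Max-entry greedy (repeatedly take the single best remaining cell) gives $629k, worse by 36.
Swapping Larkspur↔Summit (Larkspur→Route 1 $39k, Summit→Route 7 $113k) loses 75.
No other one-to-one assignment exceeds $665k.
Delta's own top route is Route 5 ($116k), but forcing Delta→Route 5 and reassigning the rest optimally gives only $629k — worse by 36.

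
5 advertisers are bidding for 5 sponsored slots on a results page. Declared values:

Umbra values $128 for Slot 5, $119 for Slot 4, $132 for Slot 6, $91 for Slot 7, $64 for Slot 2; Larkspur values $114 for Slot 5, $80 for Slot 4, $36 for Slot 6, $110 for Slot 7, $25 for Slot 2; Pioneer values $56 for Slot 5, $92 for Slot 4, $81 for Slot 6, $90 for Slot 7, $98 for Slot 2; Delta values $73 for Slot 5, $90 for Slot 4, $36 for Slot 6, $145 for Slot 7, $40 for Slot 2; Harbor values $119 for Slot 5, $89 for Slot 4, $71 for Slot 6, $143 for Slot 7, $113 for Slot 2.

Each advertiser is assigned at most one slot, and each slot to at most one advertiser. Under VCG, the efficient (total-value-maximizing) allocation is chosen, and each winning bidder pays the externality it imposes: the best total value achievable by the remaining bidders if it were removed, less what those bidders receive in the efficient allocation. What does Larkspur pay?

Larkspur pays $12.

Efficient allocation: Umbra→Slot 6 ($132), Larkspur→Slot 5 ($114), Pioneer→Slot 4 ($92), Delta→Slot 7 ($145), Harbor→Slot 2 ($113); total welfare W = $596.
Larkspur receives Slot 5 at value $114, so the others get W − 114 = $482.
Without Larkspur: best allocation of the remaining 4 bidders over all 5 slots is Umbra→Slot 6 ($132), Pioneer→Slot 2 ($98), Delta→Slot 7 ($145), Harbor→Slot 5 ($119), total $494.
VCG payment = (others' best without Larkspur) − (others' welfare with Larkspur) = 494 − 482 = $12.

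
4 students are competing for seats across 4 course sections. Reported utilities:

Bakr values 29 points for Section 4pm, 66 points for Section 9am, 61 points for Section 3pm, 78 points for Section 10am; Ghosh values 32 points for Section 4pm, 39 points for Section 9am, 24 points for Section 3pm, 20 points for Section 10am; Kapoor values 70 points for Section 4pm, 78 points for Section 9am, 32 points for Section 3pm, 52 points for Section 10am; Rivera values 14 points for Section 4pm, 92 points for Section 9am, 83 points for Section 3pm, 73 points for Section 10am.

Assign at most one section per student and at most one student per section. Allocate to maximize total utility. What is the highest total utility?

Max total: 271 points

Treat this as an assignment problem: match each student to one section.
Optimal: Bakr→Section 10am (78 points), Ghosh→Section 4pm (32 points), Kapoor→Section 9am (78 points), Rivera→Section 3pm (83 points) — total 78+32+78+83 = 271 points.
Row-greedy (each student in turn takes its best remaining section) gives 270 points, worse by 1.
Swapping Ghosh↔Rivera (Ghosh→Section 3pm 24 points, Rivera→Section 4pm 14 points) loses 77.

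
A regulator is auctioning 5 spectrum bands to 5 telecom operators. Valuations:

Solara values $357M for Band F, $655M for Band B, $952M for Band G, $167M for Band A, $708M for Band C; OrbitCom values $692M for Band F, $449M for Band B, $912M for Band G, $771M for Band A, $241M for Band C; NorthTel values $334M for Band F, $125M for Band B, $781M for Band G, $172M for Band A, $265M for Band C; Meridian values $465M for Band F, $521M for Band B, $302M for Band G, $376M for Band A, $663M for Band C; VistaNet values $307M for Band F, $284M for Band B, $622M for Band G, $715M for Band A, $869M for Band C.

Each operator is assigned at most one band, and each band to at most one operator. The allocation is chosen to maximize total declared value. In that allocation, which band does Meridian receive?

Meridian receives Band F.

Optimal: Solara→Band B ($655M), OrbitCom→Band A ($771M), NorthTel→Band G ($781M), Meridian→Band F ($465M), VistaNet→Band C ($869M) — total 655+771+781+465+869 = $3541M.
Max-entry greedy (repeatedly take the single best remaining cell) gives $3447M, worse by 94.
Swapping Solara↔NorthTel (Solara→Band G $952M, NorthTel→Band B $125M) loses 359.
Every other assignment is strictly worse.
Meridian's own top band is Band C ($663M), but forcing Meridian→Band C and reassigning the rest optimally gives only $3506M — worse by 35.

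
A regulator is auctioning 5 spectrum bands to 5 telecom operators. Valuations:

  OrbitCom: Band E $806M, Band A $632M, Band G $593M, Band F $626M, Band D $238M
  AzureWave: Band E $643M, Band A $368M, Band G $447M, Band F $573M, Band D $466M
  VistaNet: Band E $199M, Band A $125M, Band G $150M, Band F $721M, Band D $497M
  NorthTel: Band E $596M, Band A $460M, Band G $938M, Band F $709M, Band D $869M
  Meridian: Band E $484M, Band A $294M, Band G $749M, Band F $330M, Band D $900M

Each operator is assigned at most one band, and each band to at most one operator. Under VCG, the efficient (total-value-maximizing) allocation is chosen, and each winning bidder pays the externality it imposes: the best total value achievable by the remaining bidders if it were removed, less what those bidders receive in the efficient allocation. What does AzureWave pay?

Efficient allocation: OrbitCom→Band A ($632M), AzureWave→Band E ($643M), VistaNet→Band F ($721M), NorthTel→Band G ($938M), Meridian→Band D ($900M); total welfare W = $3834M.
AzureWave receives Band E at value $643M, so the others get W − 643 = $3191M.
Without AzureWave: best allocation of the remaining 4 bidders over all 5 bands is OrbitCom→Band E ($806M), VistaNet→Band F ($721M), NorthTel→Band G ($938M), Meridian→Band D ($900M), total $3365M.
VCG payment = (others' best without AzureWave) − (others' welfare with AzureWave) = 3365 − 3191 = $174M.

AzureWave pays $174M.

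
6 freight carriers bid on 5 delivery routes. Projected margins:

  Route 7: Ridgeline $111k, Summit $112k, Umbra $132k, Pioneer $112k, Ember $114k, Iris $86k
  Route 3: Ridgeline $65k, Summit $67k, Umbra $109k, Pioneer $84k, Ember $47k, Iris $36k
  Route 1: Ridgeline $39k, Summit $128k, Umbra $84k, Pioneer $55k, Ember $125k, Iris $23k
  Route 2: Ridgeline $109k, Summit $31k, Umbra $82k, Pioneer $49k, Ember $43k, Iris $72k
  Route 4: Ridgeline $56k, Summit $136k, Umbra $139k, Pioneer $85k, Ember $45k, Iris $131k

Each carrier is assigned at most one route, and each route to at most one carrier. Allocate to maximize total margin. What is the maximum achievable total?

Maximum total: $591k

This is a one-to-one assignment (maximum-weight bipartite matching).
Optimal: Pioneer→Route 7 ($112k), Umbra→Route 3 ($109k), Ember→Route 1 ($125k), Ridgeline→Route 2 ($109k), Summit→Route 4 ($136k) — total 112+109+125+109+136 = $591k.
Max-entry greedy (repeatedly take the single best remaining cell) gives $574k, worse by 17.
Swapping Ember↔Ridgeline (Ember→Route 2 $43k, Ridgeline→Route 1 $39k) loses 152.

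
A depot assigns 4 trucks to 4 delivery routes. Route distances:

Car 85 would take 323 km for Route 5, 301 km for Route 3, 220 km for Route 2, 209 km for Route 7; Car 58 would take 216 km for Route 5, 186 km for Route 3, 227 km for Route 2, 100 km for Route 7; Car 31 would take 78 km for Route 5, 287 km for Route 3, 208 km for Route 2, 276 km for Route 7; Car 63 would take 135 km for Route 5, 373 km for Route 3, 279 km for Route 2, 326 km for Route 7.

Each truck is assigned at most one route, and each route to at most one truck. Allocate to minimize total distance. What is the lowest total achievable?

Minimum total: 738 km

Optimal: Car 85→Route 7 (209 km), Car 58→Route 3 (186 km), Car 31→Route 2 (208 km), Car 63→Route 5 (135 km) — total 209+186+208+135 = 738 km.
Column-greedy (each route in turn goes to its cheapest remaining truck) gives 810 km, worse by 72.
Next-best assignment: Car 85→Route 2, Car 58→Route 7, Car 31→Route 3, Car 63→Route 5 = 742 km.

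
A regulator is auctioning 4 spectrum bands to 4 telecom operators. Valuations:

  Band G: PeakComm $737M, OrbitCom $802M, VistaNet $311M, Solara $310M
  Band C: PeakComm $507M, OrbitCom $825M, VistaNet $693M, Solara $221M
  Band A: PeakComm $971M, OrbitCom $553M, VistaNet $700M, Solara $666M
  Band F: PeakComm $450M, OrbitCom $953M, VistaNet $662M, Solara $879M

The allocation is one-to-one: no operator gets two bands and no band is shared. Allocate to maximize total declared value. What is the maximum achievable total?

This is the linear assignment problem.
Optimal: PeakComm→Band A ($971M), OrbitCom→Band G ($802M), VistaNet→Band C ($693M), Solara→Band F ($879M) — total 971+802+693+879 = $3345M.
Max-entry greedy (repeatedly take the single best remaining cell) gives $2927M, worse by 418.
No other one-to-one assignment exceeds $3345M.

Maximum total: $3345M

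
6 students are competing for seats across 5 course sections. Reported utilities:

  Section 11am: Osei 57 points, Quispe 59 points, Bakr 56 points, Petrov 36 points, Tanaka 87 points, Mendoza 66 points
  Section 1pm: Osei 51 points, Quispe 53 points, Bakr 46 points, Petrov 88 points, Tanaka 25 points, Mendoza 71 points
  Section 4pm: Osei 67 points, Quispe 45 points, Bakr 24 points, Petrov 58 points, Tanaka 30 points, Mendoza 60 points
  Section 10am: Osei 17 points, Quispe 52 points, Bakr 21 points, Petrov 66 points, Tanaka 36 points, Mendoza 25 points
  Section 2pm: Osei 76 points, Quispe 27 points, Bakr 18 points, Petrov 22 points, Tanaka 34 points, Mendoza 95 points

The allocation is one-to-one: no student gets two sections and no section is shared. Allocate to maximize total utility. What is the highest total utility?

Maximum total: 389 points

Optimal: Tanaka→Section 11am (87 points), Petrov→Section 1pm (88 points), Osei→Section 4pm (67 points), Quispe→Section 10am (52 points), Mendoza→Section 2pm (95 points) — total 87+88+67+52+95 = 389 points.
Row-greedy (each student in turn takes its best remaining section) gives 277 points, worse by 112.
Next-best assignment: Tanaka→Section 11am, Quispe→Section 1pm, Osei→Section 4pm, Petrov→Section 10am, Mendoza→Section 2pm = 368 points.
Swapping Mendoza↔Petrov (Mendoza→Section 1pm 71 points, Petrov→Section 2pm 22 points) loses 90.
No other one-to-one assignment exceeds 389 points.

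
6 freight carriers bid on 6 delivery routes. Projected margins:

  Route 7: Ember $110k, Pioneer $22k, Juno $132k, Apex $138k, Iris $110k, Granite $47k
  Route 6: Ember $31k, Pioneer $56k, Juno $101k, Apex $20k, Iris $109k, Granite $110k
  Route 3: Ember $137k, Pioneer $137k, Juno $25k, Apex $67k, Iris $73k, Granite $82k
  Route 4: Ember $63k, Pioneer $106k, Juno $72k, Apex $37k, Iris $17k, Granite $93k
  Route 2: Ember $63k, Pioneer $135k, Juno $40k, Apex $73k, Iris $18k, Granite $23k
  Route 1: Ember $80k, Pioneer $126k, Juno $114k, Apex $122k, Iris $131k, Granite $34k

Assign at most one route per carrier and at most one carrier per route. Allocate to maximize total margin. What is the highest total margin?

Max total: $735k

This is the linear assignment problem.
Optimal: Ember→Route 3 ($137k), Pioneer→Route 2 ($135k), Juno→Route 6 ($101k), Apex→Route 7 ($138k), Iris→Route 1 ($131k), Granite→Route 4 ($93k) — total 137+135+101+138+131+93 = $735k.
Next-best assignment: Ember→Route 3, Pioneer→Route 2, Juno→Route 7, Apex→Route 1, Iris→Route 6, Granite→Route 4 = $728k.
Swapping Juno↔Ember (Juno→Route 3 $25k, Ember→Route 6 $31k) loses 182.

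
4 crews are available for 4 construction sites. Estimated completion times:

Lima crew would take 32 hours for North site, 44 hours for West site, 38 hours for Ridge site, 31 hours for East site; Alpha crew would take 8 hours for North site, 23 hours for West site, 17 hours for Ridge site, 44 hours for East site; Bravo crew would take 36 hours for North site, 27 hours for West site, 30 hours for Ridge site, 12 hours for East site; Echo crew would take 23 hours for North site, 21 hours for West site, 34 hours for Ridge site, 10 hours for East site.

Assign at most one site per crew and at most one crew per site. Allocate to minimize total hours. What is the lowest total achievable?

Optimal: Lima crew→Ridge site (38 hours), Alpha crew→North site (8 hours), Bravo crew→East site (12 hours), Echo crew→West site (21 hours) — total 38+8+12+21 = 79 hours.
Column-greedy (each site in turn goes to its cheapest remaining crew) gives 90 hours, worse by 11.
Swapping Bravo crew↔Lima crew (Bravo crew→Ridge site 30 hours, Lima crew→East site 31 hours) adds 11.

Min total: 79 hours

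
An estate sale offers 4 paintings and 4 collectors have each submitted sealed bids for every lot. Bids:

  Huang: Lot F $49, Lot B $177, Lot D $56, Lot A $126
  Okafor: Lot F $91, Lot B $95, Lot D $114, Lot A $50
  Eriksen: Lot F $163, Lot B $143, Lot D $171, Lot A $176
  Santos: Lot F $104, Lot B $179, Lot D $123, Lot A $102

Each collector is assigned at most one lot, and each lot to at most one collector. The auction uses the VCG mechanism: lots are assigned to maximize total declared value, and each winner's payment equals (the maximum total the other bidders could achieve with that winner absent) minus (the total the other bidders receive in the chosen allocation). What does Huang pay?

Efficient allocation: Huang→Lot A ($126), Okafor→Lot D ($114), Eriksen→Lot F ($163), Santos→Lot B ($179); total welfare W = $582.
Huang receives Lot A at value $126, so the others get W − 126 = $456.
Without Huang: best allocation of the remaining 3 bidders over all 4 lots is Okafor→Lot D ($114), Eriksen→Lot A ($176), Santos→Lot B ($179), total $469.
VCG payment = (others' best without Huang) − (others' welfare with Huang) = 469 − 456 = $13.

Huang pays $13.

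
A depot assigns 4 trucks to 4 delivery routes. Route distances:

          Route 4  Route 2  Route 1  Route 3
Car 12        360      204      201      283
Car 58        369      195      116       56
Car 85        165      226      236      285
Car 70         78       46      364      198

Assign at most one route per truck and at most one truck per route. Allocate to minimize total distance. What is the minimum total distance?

Min total: 468 km

This is the linear assignment problem.
Optimal: Car 12→Route 1 (201 km), Car 58→Route 3 (56 km), Car 85→Route 4 (165 km), Car 70→Route 2 (46 km) — total 201+56+165+46 = 468 km.
Column-greedy (each route in turn goes to its cheapest remaining truck) gives 759 km, worse by 291.
Next-best assignment: Car 12→Route 1, Car 58→Route 3, Car 85→Route 2, Car 70→Route 4 = 561 km.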